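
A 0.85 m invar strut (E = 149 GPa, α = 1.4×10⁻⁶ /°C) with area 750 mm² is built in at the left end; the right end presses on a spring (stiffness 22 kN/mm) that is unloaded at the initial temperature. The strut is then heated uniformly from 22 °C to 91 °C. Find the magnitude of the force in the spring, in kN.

If the spring were absent the strut would lengthen by αΔT L = 1.4×10⁻⁶ × 69 × 850 = 0.08211 mm.
Let P be the compressive force at the spring. The strut shortens elastically by PL/(AE) and the spring compresses by P/k; together these equal δ_free.
P [ L/(AE) + 1/k ] = δ_free → P [ 850/(750×149×10³) + 1/(22×10³) ] = 0.08211.
P = 0.08211 / 5.306×10⁻⁵ = 1547 N.

P ≈ 1.55 kN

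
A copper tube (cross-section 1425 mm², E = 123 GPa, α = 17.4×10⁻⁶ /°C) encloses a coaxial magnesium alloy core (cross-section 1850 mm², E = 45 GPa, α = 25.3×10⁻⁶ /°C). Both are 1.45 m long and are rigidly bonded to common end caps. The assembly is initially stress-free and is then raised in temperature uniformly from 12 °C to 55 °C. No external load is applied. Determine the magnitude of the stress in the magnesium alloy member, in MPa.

The magnesium alloy has the larger α, so on heating it would change length more than the copper if both were free. The rigid plates force a common final length, so the magnesium alloy is put into compression and the copper into tension, with equal and opposite forces P (no external load).
Setting the final lengths equal and cancelling L: (α₁ − α₂)ΔT = P/(A₁E₁) + P/(A₂E₂).
|α₁ − α₂|·ΔT = 7.9×10⁻⁶ × 43 = 0.0003397.
1/(A₁E₁) + 1/(A₂E₂) = 1/(1425×123×10³) + 1/(1850×45×10³) = 1.772×10⁻⁸ N⁻¹.
So P = 0.0003397 / 1.772×10⁻⁸ = 19.17 kN.
σ_{magnesium alloy} = P/A₂ = 19170/1850 = 10.36 MPa, compressive.

σ ≈ 10.4 MPa (compressive)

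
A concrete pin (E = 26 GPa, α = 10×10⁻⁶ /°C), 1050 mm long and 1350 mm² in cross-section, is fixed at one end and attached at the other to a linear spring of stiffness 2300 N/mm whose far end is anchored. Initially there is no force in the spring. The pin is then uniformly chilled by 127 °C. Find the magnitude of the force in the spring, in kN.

P ≈ 2.87 kN

Free thermal contraction: δ_free = αΔT L = 10×10⁻⁶ × 127 × 1050 = 1.333 mm.
Let P be the tensile force in the spring. The pin extends elastically by PL/(AE) and the spring stretches by P/k; together these equal δ_free.
P [ L/(AE) + 1/k ] = δ_free → P [ 1050/(1350×26×10³) + 1/(2300) ] = 1.333.
P = 1.333 / 0.0004647 = 2870 N.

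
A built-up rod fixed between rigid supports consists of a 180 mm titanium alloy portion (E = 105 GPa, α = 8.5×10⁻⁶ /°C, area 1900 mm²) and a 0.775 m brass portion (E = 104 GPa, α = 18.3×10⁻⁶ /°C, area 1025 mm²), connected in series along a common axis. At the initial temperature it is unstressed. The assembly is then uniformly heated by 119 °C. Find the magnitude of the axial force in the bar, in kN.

P ≈ 229 kN (compressive)

With the walls removed the bar would change length by δ_free = Σ αᵢΔT Lᵢ = 8.5×10⁻⁶×119×180 + 18.3×10⁻⁶×119×775 = 1.87 mm.
Since the ends are fixed, an axial force P builds up, equal in every segment, with P · Σ Lᵢ/(AᵢEᵢ) = δ_free.
Σ Lᵢ/(AᵢEᵢ) = 180/(1900×105×10³) + 775/(1025×104×10³) = 8.172×10⁻⁶ mm/N.
So P = 1.87 / 8.172×10⁻⁶ = 228.8 kN, compressive.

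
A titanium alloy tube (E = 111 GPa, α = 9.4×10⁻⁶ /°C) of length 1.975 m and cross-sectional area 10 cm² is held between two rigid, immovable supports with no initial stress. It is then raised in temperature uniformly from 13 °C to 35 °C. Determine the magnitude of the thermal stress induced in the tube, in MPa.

σ ≈ 23 MPa (compressive)

Because both ends are immovable the net strain is zero, and the suppressed thermal strain is αΔT = 9.4×10⁻⁶ × 22 = 206.8×10⁻⁶.
σ = EαΔT = 111×10³ × 9.4×10⁻⁶ × 22 = 22.95 MPa (compressive; the tube is trying to expand).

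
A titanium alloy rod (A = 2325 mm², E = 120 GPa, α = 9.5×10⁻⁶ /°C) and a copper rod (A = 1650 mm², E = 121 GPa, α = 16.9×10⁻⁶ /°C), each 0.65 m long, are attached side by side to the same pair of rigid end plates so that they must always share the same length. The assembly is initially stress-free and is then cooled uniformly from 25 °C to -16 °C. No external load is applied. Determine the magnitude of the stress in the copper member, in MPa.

σ ≈ 21.4 MPa (tensile)

Equilibrium of a rigid end plate with no external load gives equal and opposite internal forces ±P in the two members. Since α_{copper} > α_{titanium alloy}, cooling drives the copper into tension and the titanium alloy into compression.
Compatibility of the two members (thermal + elastic change equal): (α₁ − α₂)ΔT = P·[1/(A₁E₁) + 1/(A₂E₂)].
|α₁ − α₂|·ΔT = 7.4×10⁻⁶ × 41 = 0.0003034.
1/(A₁E₁) + 1/(A₂E₂) = 1/(2325×120×10³) + 1/(1650×121×10³) = 8.593×10⁻⁹ N⁻¹.
P = 0.0003034 / 8.593×10⁻⁹ = 35310 N = 35.31 kN.
σ_{copper} = P/A₂ = 35310/1650 = 21.4 MPa, tensile.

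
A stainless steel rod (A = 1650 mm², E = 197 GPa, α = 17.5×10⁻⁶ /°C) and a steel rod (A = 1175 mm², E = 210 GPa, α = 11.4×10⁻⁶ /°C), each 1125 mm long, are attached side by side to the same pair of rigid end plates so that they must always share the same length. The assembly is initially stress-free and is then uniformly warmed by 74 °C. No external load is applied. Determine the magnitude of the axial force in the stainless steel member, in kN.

P ≈ 63.3 kN (compressive in the stainless steel)

Both members must finish at the same length. With the larger α, the stainless steel tends to over-expand; the plates restrain it, putting the stainless steel in compression and the steel in tension. With no external load the two internal forces are equal and opposite, magnitude P.
Compatibility of the two members (thermal + elastic change equal): (α₁ − α₂)ΔT = P·[1/(A₁E₁) + 1/(A₂E₂)].
|α₁ − α₂|·ΔT = 6.1×10⁻⁶ × 74 = 0.0004514.
1/(A₁E₁) + 1/(A₂E₂) = 1/(1650×197×10³) + 1/(1175×210×10³) = 7.129×10⁻⁹ N⁻¹.
P = 0.0004514 / 7.129×10⁻⁹ = 63320 N = 63.32 kN.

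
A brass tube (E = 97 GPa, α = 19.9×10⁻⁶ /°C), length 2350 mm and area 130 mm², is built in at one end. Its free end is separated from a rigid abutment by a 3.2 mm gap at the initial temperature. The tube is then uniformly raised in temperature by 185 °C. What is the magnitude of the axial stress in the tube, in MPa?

σ ≈ 225 MPa (compressive)

Unrestrained expansion: δ_free = αΔT L = 19.9×10⁻⁶ × 185 × 2350 = 8.652 mm.
After closing the 3.2 mm clearance, 8.652 − 3.2 = 5.452 mm of expansion remains to be suppressed by the wall.
So σ = E(δ_free − g)/L = 97×10³ × 5.452/2350 = 225 MPa.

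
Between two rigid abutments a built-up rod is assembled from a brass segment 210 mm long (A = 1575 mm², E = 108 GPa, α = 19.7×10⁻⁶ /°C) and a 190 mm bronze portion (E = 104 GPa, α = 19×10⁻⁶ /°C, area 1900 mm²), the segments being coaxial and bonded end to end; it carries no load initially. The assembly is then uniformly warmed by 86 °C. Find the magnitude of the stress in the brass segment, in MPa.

σ ≈ 193 MPa (compressive)

Free thermal expansion of the whole bar: Σ αᵢΔT Lᵢ = 19.7×10⁻⁶×86×210 + 19×10⁻⁶×86×190 = 0.6662 mm.
Since the ends are fixed, an axial force P builds up, equal in every segment, with P · Σ Lᵢ/(AᵢEᵢ) = δ_free.
The series flexibility is Σ Lᵢ/(AᵢEᵢ) = 210/(1575×108×10³) + 190/(1900×104×10³) = 2.196×10⁻⁶ mm/N.
So P = 0.6662 / 2.196×10⁻⁶ = 303.4 kN, compressive.
σ_{brass} = P / A = 303400 / 1575 = 192.6 MPa.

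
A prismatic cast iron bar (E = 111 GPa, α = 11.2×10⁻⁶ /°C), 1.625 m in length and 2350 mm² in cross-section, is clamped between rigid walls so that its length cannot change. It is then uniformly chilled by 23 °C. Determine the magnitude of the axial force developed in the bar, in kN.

P ≈ 67.2 kN (tensile)

Full restraint means ε = 0, so the stress is σ = EαΔT = 111×10³ × 11.2×10⁻⁶ × 23 = 28.59 MPa.
P = AEαΔT = 2350 × 111×10³ × 11.2×10⁻⁶ × 23 = 67.19 kN (tensile).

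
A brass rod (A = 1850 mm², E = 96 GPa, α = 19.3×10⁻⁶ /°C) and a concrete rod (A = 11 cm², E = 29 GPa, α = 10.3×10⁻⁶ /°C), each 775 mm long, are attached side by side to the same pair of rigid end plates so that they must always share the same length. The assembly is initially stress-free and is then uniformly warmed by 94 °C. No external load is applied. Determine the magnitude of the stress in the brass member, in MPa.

Equilibrium of a rigid end plate with no external load gives equal and opposite internal forces ±P in the two members. Since α_{brass} > α_{concrete}, heating drives the brass into compression and the concrete into tension.
Setting the final lengths equal and cancelling L: (α₁ − α₂)ΔT = P/(A₁E₁) + P/(A₂E₂).
|α₁ − α₂|·ΔT = 9×10⁻⁶ × 94 = 0.000846.
1/(A₁E₁) + 1/(A₂E₂) = 1/(1850×96×10³) + 1/(1100×29×10³) = 3.698×10⁻⁸ N⁻¹.
So P = 0.000846 / 3.698×10⁻⁸ = 22.88 kN.
σ_{brass} = P/A₁ = 22880/1850 = 12.37 MPa, compressive.

σ ≈ 12.4 MPa (compressive)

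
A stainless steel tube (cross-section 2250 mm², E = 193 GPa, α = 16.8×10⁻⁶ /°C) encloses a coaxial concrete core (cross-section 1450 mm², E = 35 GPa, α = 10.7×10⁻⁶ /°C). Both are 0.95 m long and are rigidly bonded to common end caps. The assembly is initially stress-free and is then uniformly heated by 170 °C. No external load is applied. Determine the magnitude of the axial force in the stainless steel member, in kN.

P ≈ 47.1 kN (compressive in the stainless steel)

The stainless steel has the larger α, so on heating it would change length more than the concrete if both were free. The rigid plates force a common final length, so the stainless steel is put into compression and the concrete into tension, with equal and opposite forces P (no external load).
Setting the final lengths equal and cancelling L: (α₁ − α₂)ΔT = P/(A₁E₁) + P/(A₂E₂).
|α₁ − α₂|·ΔT = 6.1×10⁻⁶ × 170 = 0.001037.
1/(A₁E₁) + 1/(A₂E₂) = 1/(2250×193×10³) + 1/(1450×35×10³) = 2.201×10⁻⁸ N⁻¹.
So P = 0.001037 / 2.201×10⁻⁸ = 47.12 kN.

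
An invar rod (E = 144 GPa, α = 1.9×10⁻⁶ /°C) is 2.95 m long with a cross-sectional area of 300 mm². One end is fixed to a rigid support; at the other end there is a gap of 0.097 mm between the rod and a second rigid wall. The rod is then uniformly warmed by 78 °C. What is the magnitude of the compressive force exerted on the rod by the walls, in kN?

Unrestrained expansion: δ_free = αΔT L = 1.9×10⁻⁶ × 78 × 2950 = 0.4372 mm.
After closing the 0.097 mm clearance, 0.4372 − 0.097 = 0.3402 mm of expansion remains to be suppressed by the wall.
So σ = E(δ_free − g)/L = 144×10³ × 0.3402/2950 = 16.61 MPa.
Force on the wall = σA = 16.61 × 300 mm² = 4.982 kN.

P ≈ 4.98 kN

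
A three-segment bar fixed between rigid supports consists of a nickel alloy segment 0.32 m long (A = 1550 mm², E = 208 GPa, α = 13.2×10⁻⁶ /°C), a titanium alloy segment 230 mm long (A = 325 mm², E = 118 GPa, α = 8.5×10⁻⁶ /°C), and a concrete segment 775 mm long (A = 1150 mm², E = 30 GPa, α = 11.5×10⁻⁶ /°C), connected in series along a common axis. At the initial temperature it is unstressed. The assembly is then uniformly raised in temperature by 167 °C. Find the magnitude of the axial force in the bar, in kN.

If the supports were absent, the total length change would be Σ αᵢΔT Lᵢ = 13.2×10⁻⁶×167×320 + 8.5×10⁻⁶×167×230 + 11.5×10⁻⁶×167×775 = 2.52 mm.
The rigid supports impose zero overall length change; the single axial force P common to all segments must satisfy P Σ Lᵢ/(AᵢEᵢ) = δ_free.
Σ Lᵢ/(AᵢEᵢ) = 320/(1550×208×10³) + 230/(325×118×10³) + 775/(1150×30×10³) = 2.945×10⁻⁵ mm/N.
So P = 2.52 / 2.945×10⁻⁵ = 85.57 kN, compressive.

P ≈ 85.6 kN (compressive)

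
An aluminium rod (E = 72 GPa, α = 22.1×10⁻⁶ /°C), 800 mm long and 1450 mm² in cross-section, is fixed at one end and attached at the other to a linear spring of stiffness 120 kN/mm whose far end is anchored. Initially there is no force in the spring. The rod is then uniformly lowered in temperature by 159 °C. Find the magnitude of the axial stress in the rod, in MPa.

σ ≈ 121 MPa (tensile)

The unrestrained thermal change is αΔT L = 22.1×10⁻⁶ × 159 × 800 = 2.811 mm.
With a force P in the spring, the elastic change of the rod is PL/(AE) and that of the spring is P/k; compatibility requires their sum to equal δ_free.
P [ L/(AE) + 1/k ] = δ_free → P [ 800/(1450×72×10³) + 1/(120×10³) ] = 2.811.
P = 2.811 / 1.6×10⁻⁵ = 175700 N.
σ = P/A = 175700/1450 = 121.2 MPa.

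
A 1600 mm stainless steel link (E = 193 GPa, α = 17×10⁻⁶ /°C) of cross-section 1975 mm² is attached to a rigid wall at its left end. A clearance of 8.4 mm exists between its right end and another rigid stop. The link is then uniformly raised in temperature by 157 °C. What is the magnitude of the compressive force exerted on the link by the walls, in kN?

Free thermal elongation = αΔT L = 17×10⁻⁶ × 157 × 1600 = 4.27 mm.
This is smaller than the 8.4 mm clearance, so the link expands freely without reaching the stop — the stress is zero.

P ≈ 0 kN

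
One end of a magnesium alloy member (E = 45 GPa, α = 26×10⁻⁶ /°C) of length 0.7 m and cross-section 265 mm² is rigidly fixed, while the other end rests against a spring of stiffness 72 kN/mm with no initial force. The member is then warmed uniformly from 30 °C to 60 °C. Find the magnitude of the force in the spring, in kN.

If the spring were absent the member would lengthen by αΔT L = 26×10⁻⁶ × 30 × 700 = 0.546 mm.
With a force P in the spring, the elastic change of the member is PL/(AE) and that of the spring is P/k; compatibility requires their sum to equal δ_free.
So P = δ_free / [L/(AE) + 1/k] = 0.546 / [ 700/(265×45×10³) + 1/(72×10³) ].
P = 0.546 / 7.259×10⁻⁵ = 7522 N.

P ≈ 7.52 kN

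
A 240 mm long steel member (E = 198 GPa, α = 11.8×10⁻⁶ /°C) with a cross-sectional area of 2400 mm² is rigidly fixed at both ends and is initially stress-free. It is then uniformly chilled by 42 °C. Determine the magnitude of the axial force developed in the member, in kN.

Full restraint means ε = 0, so the stress is σ = EαΔT = 198×10³ × 11.8×10⁻⁶ × 42 = 98.13 MPa.
Axial force P = σA = 98.13 × 2400 = 235500 N = 235.5 kN, tensile.

P ≈ 236 kN (tensile)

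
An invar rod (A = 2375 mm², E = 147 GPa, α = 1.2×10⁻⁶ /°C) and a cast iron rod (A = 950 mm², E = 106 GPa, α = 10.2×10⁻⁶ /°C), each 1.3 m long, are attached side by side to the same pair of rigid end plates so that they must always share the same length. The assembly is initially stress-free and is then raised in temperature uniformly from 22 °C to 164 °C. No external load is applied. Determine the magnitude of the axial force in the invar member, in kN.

The cast iron has the larger α, so on heating it would change length more than the invar if both were free. The rigid plates force a common final length, so the cast iron is put into compression and the invar into tension, with equal and opposite forces P (no external load).
Equating the net (thermal + elastic) strains gives |α₁ − α₂|·ΔT = P·[1/(A₁E₁) + 1/(A₂E₂)].
|α₁ − α₂|·ΔT = 9×10⁻⁶ × 142 = 0.001278.
1/(A₁E₁) + 1/(A₂E₂) = 1/(2375×147×10³) + 1/(950×106×10³) = 1.279×10⁻⁸ N⁻¹.
So P = 0.001278 / 1.279×10⁻⁸ = 99.88 kN.

P ≈ 99.9 kN (tensile in the invar)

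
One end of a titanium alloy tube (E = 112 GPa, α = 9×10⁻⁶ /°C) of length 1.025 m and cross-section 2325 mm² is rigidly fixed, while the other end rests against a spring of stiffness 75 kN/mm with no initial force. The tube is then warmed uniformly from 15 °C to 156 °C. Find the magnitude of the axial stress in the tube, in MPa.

The unrestrained thermal change is αΔT L = 9×10⁻⁶ × 141 × 1025 = 1.301 mm.
Let P be the compressive force at the spring. The tube shortens elastically by PL/(AE) and the spring compresses by P/k; together these equal δ_free.
P [ L/(AE) + 1/k ] = δ_free → P [ 1025/(2325×112×10³) + 1/(75×10³) ] = 1.301.
P = 1.301 / 1.727×10⁻⁵ = 75320 N.
σ = P/A = 75320/2325 = 32.4 MPa.

σ ≈ 32.4 MPa (compressive)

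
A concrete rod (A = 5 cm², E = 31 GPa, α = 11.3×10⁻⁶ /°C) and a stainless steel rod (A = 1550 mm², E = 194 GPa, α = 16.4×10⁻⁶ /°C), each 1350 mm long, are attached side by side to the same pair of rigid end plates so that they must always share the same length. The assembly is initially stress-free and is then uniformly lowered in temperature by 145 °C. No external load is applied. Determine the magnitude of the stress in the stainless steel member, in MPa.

σ ≈ 7.03 MPa (tensile)

Both members must finish at the same length. With the larger α, the stainless steel tends to over-contract; the plates restrain it, putting the stainless steel in tension and the concrete in compression. With no external load the two internal forces are equal and opposite, magnitude P.
Setting the final lengths equal and cancelling L: (α₁ − α₂)ΔT = P/(A₁E₁) + P/(A₂E₂).
|α₁ − α₂|·ΔT = 5.1×10⁻⁶ × 145 = 0.0007395.
1/(A₁E₁) + 1/(A₂E₂) = 1/(500×31×10³) + 1/(1550×194×10³) = 6.784×10⁻⁸ N⁻¹.
P = 0.0007395 / 6.784×10⁻⁸ = 10900 N = 10.9 kN.
σ_{stainless steel} = P/A₂ = 10900/1550 = 7.032 MPa, tensile.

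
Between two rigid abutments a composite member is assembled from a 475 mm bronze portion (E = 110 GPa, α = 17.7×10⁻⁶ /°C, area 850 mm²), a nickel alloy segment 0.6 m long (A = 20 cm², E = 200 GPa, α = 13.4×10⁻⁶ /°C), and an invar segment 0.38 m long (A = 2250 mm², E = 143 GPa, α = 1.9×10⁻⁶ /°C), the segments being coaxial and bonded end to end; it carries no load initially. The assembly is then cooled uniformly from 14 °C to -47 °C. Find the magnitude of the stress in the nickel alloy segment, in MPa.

With the walls removed the bar would change length by δ_free = Σ αᵢΔT Lᵢ = 17.7×10⁻⁶×61×475 + 13.4×10⁻⁶×61×600 + 1.9×10⁻⁶×61×380 = 1.047 mm.
Since the ends are fixed, an axial force P builds up, equal in every segment, with P · Σ Lᵢ/(AᵢEᵢ) = δ_free.
Σ Lᵢ/(AᵢEᵢ) = 475/(850×110×10³) + 600/(2000×200×10³) + 380/(2250×143×10³) = 7.761×10⁻⁶ mm/N.
So P = 1.047 / 7.761×10⁻⁶ = 134.9 kN, tensile.
σ_{nickel alloy} = P / A = 134900 / 2000 = 67.47 MPa.

σ ≈ 67.5 MPa (tensile)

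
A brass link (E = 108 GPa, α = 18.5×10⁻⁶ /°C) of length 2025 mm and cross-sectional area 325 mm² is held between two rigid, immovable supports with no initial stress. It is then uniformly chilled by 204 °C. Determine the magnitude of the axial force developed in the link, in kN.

The ends cannot move, so σ = EαΔT = 108×10³ × 18.5×10⁻⁶ × 204 = 407.6 MPa.
P = AEαΔT = 325 × 108×10³ × 18.5×10⁻⁶ × 204 = 132.5 kN (tensile).

P ≈ 132 kN (tensile)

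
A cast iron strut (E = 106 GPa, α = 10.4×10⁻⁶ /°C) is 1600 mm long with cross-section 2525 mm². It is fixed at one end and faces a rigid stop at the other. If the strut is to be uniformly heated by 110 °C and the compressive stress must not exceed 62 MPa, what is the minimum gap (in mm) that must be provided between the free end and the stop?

g ≈ 0.895 mm

Free expansion if unrestrained: δ_free = αΔT L = 10.4×10⁻⁶ × 110 × 1600 = 1.83 mm.
A stress of 62 MPa corresponds to the wall pushing the strut back by σL/E = 62×1600/(106×10³) = 0.9358 mm.
So the gap has to take up the difference, g_min = δ_free − σL/E = 1.83 − 0.9358 = 0.8946 mm.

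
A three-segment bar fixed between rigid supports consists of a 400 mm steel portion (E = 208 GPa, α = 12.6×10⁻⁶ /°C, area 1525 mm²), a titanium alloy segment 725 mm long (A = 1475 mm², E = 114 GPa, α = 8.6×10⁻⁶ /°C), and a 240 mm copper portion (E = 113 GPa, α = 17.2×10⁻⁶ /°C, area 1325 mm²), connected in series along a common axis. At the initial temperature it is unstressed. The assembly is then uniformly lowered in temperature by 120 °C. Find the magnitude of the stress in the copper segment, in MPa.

σ ≈ 194 MPa (tensile)

Free thermal contraction of the whole bar: Σ αᵢΔT Lᵢ = 12.6×10⁻⁶×120×400 + 8.6×10⁻⁶×120×725 + 17.2×10⁻⁶×120×240 = 1.848 mm.
The walls prevent any net length change, so an axial force P (same in every segment) develops. Compatibility: P · Σ Lᵢ/(AᵢEᵢ) = δ_free.
Σ Lᵢ/(AᵢEᵢ) = 400/(1525×208×10³) + 725/(1475×114×10³) + 240/(1325×113×10³) = 7.176×10⁻⁶ mm/N.
So P = 1.848 / 7.176×10⁻⁶ = 257.6 kN, tensile.
σ_{copper} = P / A = 257600 / 1325 = 194.4 MPa.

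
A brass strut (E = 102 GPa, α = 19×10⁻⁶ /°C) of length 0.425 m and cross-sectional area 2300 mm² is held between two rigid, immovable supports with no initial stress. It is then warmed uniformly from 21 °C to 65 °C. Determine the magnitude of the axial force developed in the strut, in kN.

With zero net strain, σ = E·αΔT = 102 GPa × 19×10⁻⁶ × 44 = 85.27 MPa.
Axial force P = σA = 85.27 × 2300 = 196100 N = 196.1 kN, compressive.

P ≈ 196 kN (compressive)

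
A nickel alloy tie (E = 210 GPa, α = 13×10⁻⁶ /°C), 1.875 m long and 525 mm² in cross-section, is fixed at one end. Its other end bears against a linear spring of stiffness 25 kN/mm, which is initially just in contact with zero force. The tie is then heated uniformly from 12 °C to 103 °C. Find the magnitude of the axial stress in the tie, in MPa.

σ ≈ 74.1 MPa (compressive)

Free thermal expansion: δ_free = αΔT L = 13×10⁻⁶ × 91 × 1875 = 2.218 mm.
With a force P in the spring, the elastic change of the tie is PL/(AE) and that of the spring is P/k; compatibility requires their sum to equal δ_free.
So P = δ_free / [L/(AE) + 1/k] = 2.218 / [ 1875/(525×210×10³) + 1/(25×10³) ].
P = 2.218 / 5.701×10⁻⁵ = 38910 N.
σ = P/A = 38910/525 = 74.11 MPa.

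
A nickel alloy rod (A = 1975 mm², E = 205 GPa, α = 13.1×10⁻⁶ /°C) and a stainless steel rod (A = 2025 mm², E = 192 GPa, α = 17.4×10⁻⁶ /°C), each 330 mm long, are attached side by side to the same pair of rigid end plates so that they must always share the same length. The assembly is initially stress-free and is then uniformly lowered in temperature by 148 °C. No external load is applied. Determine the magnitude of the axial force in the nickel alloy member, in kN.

P ≈ 126 kN (compressive in the nickel alloy)

Both members must finish at the same length. With the larger α, the stainless steel tends to over-contract; the plates restrain it, putting the stainless steel in tension and the nickel alloy in compression. With no external load the two internal forces are equal and opposite, magnitude P.
Equating the net (thermal + elastic) strains gives |α₁ − α₂|·ΔT = P·[1/(A₁E₁) + 1/(A₂E₂)].
|α₁ − α₂|·ΔT = 4.3×10⁻⁶ × 148 = 0.0006364.
1/(A₁E₁) + 1/(A₂E₂) = 1/(1975×205×10³) + 1/(2025×192×10³) = 5.042×10⁻⁹ N⁻¹.
So P = 0.0006364 / 5.042×10⁻⁹ = 126.2 kN.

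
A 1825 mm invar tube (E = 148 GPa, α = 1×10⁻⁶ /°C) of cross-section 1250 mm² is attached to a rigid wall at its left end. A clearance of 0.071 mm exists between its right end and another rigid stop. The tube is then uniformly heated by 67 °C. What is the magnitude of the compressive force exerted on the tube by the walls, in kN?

P ≈ 5.2 kN

Unrestrained expansion: δ_free = αΔT L = 1×10⁻⁶ × 67 × 1825 = 0.1223 mm.
This exceeds the 0.071 mm gap, so the wall pushes back. The portion of expansion that must be recovered elastically is δ_free − gap = 0.1223 − 0.071 = 0.05128 mm.
So σ = E(δ_free − g)/L = 148×10³ × 0.05128/1825 = 4.158 MPa.
Force on the wall = σA = 4.158 × 1250 mm² = 5.198 kN.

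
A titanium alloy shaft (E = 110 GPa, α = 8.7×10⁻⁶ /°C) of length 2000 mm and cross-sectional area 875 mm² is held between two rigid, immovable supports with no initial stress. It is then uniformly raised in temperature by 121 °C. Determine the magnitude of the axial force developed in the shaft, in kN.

P ≈ 101 kN (compressive)

The ends cannot move, so σ = EαΔT = 110×10³ × 8.7×10⁻⁶ × 121 = 115.8 MPa.
P = AEαΔT = 875 × 110×10³ × 8.7×10⁻⁶ × 121 = 101.3 kN (compressive).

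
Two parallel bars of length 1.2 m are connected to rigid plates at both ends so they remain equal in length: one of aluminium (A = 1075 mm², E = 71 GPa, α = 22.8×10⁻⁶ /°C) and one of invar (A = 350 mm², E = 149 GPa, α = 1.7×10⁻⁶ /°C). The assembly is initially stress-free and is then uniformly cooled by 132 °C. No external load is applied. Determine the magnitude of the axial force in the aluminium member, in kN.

P ≈ 86.3 kN (tensile in the aluminium)

Both members must finish at the same length. With the larger α, the aluminium tends to over-contract; the plates restrain it, putting the aluminium in tension and the invar in compression. With no external load the two internal forces are equal and opposite, magnitude P.
Setting the final lengths equal and cancelling L: (α₁ − α₂)ΔT = P/(A₁E₁) + P/(A₂E₂).
|α₁ − α₂|·ΔT = 21.1×10⁻⁶ × 132 = 0.002785.
1/(A₁E₁) + 1/(A₂E₂) = 1/(1075×71×10³) + 1/(350×149×10³) = 3.228×10⁻⁸ N⁻¹.
P = 0.002785 / 3.228×10⁻⁸ = 86290 N = 86.29 kN.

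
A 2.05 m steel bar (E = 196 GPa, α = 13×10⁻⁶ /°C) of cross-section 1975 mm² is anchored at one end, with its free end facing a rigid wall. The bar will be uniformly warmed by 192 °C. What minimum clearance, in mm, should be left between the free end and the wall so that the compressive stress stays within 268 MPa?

Free expansion if unrestrained: δ_free = αΔT L = 13×10⁻⁶ × 192 × 2050 = 5.117 mm.
A stress of 268 MPa corresponds to the wall pushing the bar back by σL/E = 268×2050/(196×10³) = 2.803 mm.
The gap must absorb the remainder: g_min = 5.117 − 2.803 = 2.314 mm.

g ≈ 2.31 mm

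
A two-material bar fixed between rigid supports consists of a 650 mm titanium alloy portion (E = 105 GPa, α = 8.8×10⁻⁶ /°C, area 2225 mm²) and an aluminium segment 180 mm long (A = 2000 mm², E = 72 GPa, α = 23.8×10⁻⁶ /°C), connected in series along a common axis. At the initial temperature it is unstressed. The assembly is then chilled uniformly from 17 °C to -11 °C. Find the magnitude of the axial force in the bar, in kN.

P ≈ 69.5 kN (tensile)

With the walls removed the bar would change length by δ_free = Σ αᵢΔT Lᵢ = 8.8×10⁻⁶×28×650 + 23.8×10⁻⁶×28×180 = 0.2801 mm.
The rigid supports impose zero overall length change; the single axial force P common to all segments must satisfy P Σ Lᵢ/(AᵢEᵢ) = δ_free.
Σ Lᵢ/(AᵢEᵢ) = 650/(2225×105×10³) + 180/(2000×72×10³) = 4.032×10⁻⁶ mm/N.
Hence P = δ_free / Σ(L/AE) = 0.2801/4.032×10⁻⁶ = 69.47 kN (tensile).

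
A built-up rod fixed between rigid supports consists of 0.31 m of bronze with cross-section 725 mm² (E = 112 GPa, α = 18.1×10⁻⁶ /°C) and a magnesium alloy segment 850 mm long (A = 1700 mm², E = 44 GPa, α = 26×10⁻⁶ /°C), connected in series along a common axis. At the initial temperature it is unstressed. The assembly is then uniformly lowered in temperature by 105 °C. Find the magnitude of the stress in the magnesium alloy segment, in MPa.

σ ≈ 113 MPa (tensile)

With the walls removed the bar would change length by δ_free = Σ αᵢΔT Lᵢ = 18.1×10⁻⁶×105×310 + 26×10⁻⁶×105×850 = 2.91 mm.
Since the ends are fixed, an axial force P builds up, equal in every segment, with P · Σ Lᵢ/(AᵢEᵢ) = δ_free.
The series flexibility is Σ Lᵢ/(AᵢEᵢ) = 310/(725×112×10³) + 850/(1700×44×10³) = 1.518×10⁻⁵ mm/N.
Hence P = δ_free / Σ(L/AE) = 2.91/1.518×10⁻⁵ = 191.7 kN (tensile).
σ_{magnesium alloy} = P / A = 191700 / 1700 = 112.7 MPa.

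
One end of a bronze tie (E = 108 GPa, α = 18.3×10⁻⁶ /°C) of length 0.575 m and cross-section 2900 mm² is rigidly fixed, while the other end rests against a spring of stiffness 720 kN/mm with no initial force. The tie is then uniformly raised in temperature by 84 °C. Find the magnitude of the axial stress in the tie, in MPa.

σ ≈ 94.5 MPa (compressive)

The unrestrained thermal change is αΔT L = 18.3×10⁻⁶ × 84 × 575 = 0.8839 mm.
With a force P in the spring, the elastic change of the tie is PL/(AE) and that of the spring is P/k; compatibility requires their sum to equal δ_free.
P [ L/(AE) + 1/k ] = δ_free → P [ 575/(2900×108×10³) + 1/(720×10³) ] = 0.8839.
P = 0.8839 / 3.225×10⁻⁶ = 274100 N.
σ = P/A = 274100/2900 = 94.51 MPa.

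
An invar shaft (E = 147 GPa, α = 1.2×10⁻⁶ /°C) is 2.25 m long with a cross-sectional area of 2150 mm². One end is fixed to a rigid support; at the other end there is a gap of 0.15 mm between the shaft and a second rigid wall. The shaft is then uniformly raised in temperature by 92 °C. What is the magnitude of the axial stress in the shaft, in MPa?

σ ≈ 6.43 MPa (compressive)

If the wall were absent the shaft would grow by αΔT L = 1.2×10⁻⁶ × 92 × 2250 = 0.2484 mm.
After closing the 0.15 mm clearance, 0.2484 − 0.15 = 0.0984 mm of expansion remains to be suppressed by the wall.
So σ = E(δ_free − g)/L = 147×10³ × 0.0984/2250 = 6.429 MPa.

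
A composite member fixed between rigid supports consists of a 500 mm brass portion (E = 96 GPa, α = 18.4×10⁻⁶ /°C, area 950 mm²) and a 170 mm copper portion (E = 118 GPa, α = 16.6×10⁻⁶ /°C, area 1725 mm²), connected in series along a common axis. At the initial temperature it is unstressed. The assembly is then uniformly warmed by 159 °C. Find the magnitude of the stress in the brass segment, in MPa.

Free thermal expansion of the whole bar: Σ αᵢΔT Lᵢ = 18.4×10⁻⁶×159×500 + 16.6×10⁻⁶×159×170 = 1.911 mm.
Since the ends are fixed, an axial force P builds up, equal in every segment, with P · Σ Lᵢ/(AᵢEᵢ) = δ_free.
Σ Lᵢ/(AᵢEᵢ) = 500/(950×96×10³) + 170/(1725×118×10³) = 6.318×10⁻⁶ mm/N.
P = 1.911 / 6.318×10⁻⁶ = 302600 N = 302.6 kN, compressive.
σ_{brass} = P / A = 302600 / 950 = 318.5 MPa.

σ ≈ 318 MPa (compressive)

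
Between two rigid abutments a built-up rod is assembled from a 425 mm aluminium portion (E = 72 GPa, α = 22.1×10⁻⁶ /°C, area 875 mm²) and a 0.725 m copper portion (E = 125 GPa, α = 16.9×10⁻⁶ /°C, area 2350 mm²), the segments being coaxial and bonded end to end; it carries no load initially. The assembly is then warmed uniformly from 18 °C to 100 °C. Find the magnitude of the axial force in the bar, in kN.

If the supports were absent, the total length change would be Σ αᵢΔT Lᵢ = 22.1×10⁻⁶×82×425 + 16.9×10⁻⁶×82×725 = 1.775 mm.
The rigid supports impose zero overall length change; the single axial force P common to all segments must satisfy P Σ Lᵢ/(AᵢEᵢ) = δ_free.
Σ Lᵢ/(AᵢEᵢ) = 425/(875×72×10³) + 725/(2350×125×10³) = 9.214×10⁻⁶ mm/N.
Hence P = δ_free / Σ(L/AE) = 1.775/9.214×10⁻⁶ = 192.6 kN (compressive).

P ≈ 193 kN (compressive)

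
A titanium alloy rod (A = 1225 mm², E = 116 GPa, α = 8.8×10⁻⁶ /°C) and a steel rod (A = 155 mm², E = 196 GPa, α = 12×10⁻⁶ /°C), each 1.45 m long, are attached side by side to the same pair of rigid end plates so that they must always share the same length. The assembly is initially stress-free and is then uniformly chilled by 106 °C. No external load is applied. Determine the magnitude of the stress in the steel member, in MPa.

σ ≈ 54.8 MPa (tensile)

Both members must finish at the same length. With the larger α, the steel tends to over-contract; the plates restrain it, putting the steel in tension and the titanium alloy in compression. With no external load the two internal forces are equal and opposite, magnitude P.
Equating the net (thermal + elastic) strains gives |α₁ − α₂|·ΔT = P·[1/(A₁E₁) + 1/(A₂E₂)].
|α₁ − α₂|·ΔT = 3.2×10⁻⁶ × 106 = 0.0003392.
1/(A₁E₁) + 1/(A₂E₂) = 1/(1225×116×10³) + 1/(155×196×10³) = 3.995×10⁻⁸ N⁻¹.
So P = 0.0003392 / 3.995×10⁻⁸ = 8.49 kN.
σ_{steel} = P/A₂ = 8490/155 = 54.77 MPa, tensile.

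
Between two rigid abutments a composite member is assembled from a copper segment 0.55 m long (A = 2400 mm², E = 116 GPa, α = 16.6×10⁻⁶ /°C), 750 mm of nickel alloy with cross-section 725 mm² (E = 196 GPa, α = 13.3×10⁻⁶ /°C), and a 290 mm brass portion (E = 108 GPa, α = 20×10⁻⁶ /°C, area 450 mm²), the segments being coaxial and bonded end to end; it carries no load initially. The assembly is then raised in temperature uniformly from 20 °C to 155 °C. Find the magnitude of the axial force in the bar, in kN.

If the supports were absent, the total length change would be Σ αᵢΔT Lᵢ = 16.6×10⁻⁶×135×550 + 13.3×10⁻⁶×135×750 + 20×10⁻⁶×135×290 = 3.362 mm.
The walls prevent any net length change, so an axial force P (same in every segment) develops. Compatibility: P · Σ Lᵢ/(AᵢEᵢ) = δ_free.
Σ Lᵢ/(AᵢEᵢ) = 550/(2400×116×10³) + 750/(725×196×10³) + 290/(450×108×10³) = 1.322×10⁻⁵ mm/N.
P = 3.362 / 1.322×10⁻⁵ = 254300 N = 254.3 kN, compressive.

P ≈ 254 kN (compressive)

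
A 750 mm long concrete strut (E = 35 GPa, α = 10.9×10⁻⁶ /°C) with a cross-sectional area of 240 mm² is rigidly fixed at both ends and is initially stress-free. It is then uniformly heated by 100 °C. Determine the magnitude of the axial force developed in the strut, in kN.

The ends cannot move, so σ = EαΔT = 35×10³ × 10.9×10⁻⁶ × 100 = 38.15 MPa.
Axial force P = σA = 38.15 × 240 = 9156 N = 9.156 kN, compressive.

P ≈ 9.16 kN (compressive)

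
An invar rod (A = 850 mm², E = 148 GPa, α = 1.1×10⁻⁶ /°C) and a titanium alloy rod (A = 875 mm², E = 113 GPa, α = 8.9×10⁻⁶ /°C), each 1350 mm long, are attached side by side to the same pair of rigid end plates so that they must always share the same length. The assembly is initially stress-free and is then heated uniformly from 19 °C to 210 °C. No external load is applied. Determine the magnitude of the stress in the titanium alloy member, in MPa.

The titanium alloy has the larger α, so on heating it would change length more than the invar if both were free. The rigid plates force a common final length, so the titanium alloy is put into compression and the invar into tension, with equal and opposite forces P (no external load).
Equating the net (thermal + elastic) strains gives |α₁ − α₂|·ΔT = P·[1/(A₁E₁) + 1/(A₂E₂)].
|α₁ − α₂|·ΔT = 7.8×10⁻⁶ × 191 = 0.00149.
1/(A₁E₁) + 1/(A₂E₂) = 1/(850×148×10³) + 1/(875×113×10³) = 1.806×10⁻⁸ N⁻¹.
P = 0.00149 / 1.806×10⁻⁸ = 82480 N = 82.48 kN.
σ_{titanium alloy} = P/A₂ = 82480/875 = 94.26 MPa, compressive.

σ ≈ 94.3 MPa (compressive)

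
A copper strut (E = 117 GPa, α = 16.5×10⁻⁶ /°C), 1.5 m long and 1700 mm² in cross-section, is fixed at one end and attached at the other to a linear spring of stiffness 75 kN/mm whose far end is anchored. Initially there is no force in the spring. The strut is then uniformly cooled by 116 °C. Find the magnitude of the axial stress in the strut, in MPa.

The unrestrained thermal change is αΔT L = 16.5×10⁻⁶ × 116 × 1500 = 2.871 mm.
Let P be the tensile force in the spring. The strut extends elastically by PL/(AE) and the spring stretches by P/k; together these equal δ_free.
P [ L/(AE) + 1/k ] = δ_free → P [ 1500/(1700×117×10³) + 1/(75×10³) ] = 2.871.
P = 2.871 / 2.087×10⁻⁵ = 137500 N.
σ = P/A = 137500/1700 = 80.9 MPa.

σ ≈ 80.9 MPa (tensile)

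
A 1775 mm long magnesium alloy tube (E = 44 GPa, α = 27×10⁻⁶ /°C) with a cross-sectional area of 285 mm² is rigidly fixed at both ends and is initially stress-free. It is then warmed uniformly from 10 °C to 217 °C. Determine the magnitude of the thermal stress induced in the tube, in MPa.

Because both ends are immovable the net strain is zero, and the suppressed thermal strain is αΔT = 27×10⁻⁶ × 207 = 5589×10⁻⁶.
σ = EαΔT = 44×10³ × 27×10⁻⁶ × 207 = 245.9 MPa (compressive; the tube is trying to expand).

σ ≈ 246 MPa (compressive)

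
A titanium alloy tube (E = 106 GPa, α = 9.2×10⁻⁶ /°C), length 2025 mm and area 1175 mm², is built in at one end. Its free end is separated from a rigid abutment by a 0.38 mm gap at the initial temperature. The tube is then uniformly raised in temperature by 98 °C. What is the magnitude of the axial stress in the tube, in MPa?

σ ≈ 75.7 MPa (compressive)

Unrestrained expansion: δ_free = αΔT L = 9.2×10⁻⁶ × 98 × 2025 = 1.826 mm.
This exceeds the 0.38 mm gap, so the wall pushes back. The portion of expansion that must be recovered elastically is δ_free − gap = 1.826 − 0.38 = 1.446 mm.
That suppressed elongation corresponds to σ = E·Δ/L = 106×10³ × 1.446/2025 = 75.68 MPa.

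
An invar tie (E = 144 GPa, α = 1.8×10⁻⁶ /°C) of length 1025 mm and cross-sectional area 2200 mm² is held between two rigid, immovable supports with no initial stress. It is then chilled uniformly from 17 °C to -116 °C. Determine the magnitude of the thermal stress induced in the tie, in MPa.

σ ≈ 34.5 MPa (tensile)

The supports are rigid, so the total axial strain is zero. The restrained thermal strain is ε = αΔT = 1.8×10⁻⁶ × 133 = 239.4×10⁻⁶.
σ = EαΔT = 144×10³ × 1.8×10⁻⁶ × 133 = 34.47 MPa (tensile; the tie is trying to contract).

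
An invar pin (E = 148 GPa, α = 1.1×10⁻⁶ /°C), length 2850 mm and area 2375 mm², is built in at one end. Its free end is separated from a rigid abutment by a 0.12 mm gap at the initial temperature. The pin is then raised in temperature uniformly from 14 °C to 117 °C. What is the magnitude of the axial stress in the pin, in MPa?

Unrestrained expansion: δ_free = αΔT L = 1.1×10⁻⁶ × 103 × 2850 = 0.3229 mm.
This exceeds the 0.12 mm gap, so the wall pushes back. The portion of expansion that must be recovered elastically is δ_free − gap = 0.3229 − 0.12 = 0.2029 mm.
Compatibility: PL/(AE) = 0.2029 mm, so σ = P/A = E × (0.2029/2850) = 10.54 MPa.

σ ≈ 10.5 MPa (compressive)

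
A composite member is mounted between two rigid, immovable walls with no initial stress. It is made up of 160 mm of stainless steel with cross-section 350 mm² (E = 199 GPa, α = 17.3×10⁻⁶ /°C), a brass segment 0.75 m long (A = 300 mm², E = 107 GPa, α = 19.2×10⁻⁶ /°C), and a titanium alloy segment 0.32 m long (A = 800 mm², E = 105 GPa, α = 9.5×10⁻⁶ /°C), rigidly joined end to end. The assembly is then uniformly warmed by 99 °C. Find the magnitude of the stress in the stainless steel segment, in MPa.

With the walls removed the bar would change length by δ_free = Σ αᵢΔT Lᵢ = 17.3×10⁻⁶×99×160 + 19.2×10⁻⁶×99×750 + 9.5×10⁻⁶×99×320 = 2.001 mm.
Since the ends are fixed, an axial force P builds up, equal in every segment, with P · Σ Lᵢ/(AᵢEᵢ) = δ_free.
Σ Lᵢ/(AᵢEᵢ) = 160/(350×199×10³) + 750/(300×107×10³) + 320/(800×105×10³) = 2.947×10⁻⁵ mm/N.
P = 2.001 / 2.947×10⁻⁵ = 67880 N = 67.88 kN, compressive.
σ_{stainless steel} = P / A = 67880 / 350 = 194 MPa.

σ ≈ 194 MPa (compressive)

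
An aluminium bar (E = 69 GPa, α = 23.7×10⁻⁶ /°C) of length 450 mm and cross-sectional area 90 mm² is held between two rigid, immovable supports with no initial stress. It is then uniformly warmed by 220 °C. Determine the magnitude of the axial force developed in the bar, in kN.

With zero net strain, σ = E·αΔT = 69 GPa × 23.7×10⁻⁶ × 220 = 359.8 MPa.
Axial force P = σA = 359.8 × 90 = 32380 N = 32.38 kN, compressive.

P ≈ 32.4 kN (compressive)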